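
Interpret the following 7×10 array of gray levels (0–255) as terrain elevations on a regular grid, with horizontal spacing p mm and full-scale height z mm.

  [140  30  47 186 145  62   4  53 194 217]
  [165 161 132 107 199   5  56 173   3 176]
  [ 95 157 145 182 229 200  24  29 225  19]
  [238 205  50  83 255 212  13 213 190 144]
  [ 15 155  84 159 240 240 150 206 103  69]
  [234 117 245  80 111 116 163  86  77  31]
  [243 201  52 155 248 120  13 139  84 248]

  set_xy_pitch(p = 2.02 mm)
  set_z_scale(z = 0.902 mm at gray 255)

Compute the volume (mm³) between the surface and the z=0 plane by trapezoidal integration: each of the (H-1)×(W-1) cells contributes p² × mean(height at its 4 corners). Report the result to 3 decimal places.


104.664

height_mm = gray/255 × 0.902; cell vol = 2.02² × mean(4 corners)
unit = 2.02² × 0.902 / (4×255) = 0.00360835 mm³ per gray-sum
row 0: Σ corner-gray over 9 cells = 3812  → 13.7550
row 1: Σ corner-gray over 9 cells = 4509  → 16.2701
row 2: Σ corner-gray over 9 cells = 5320  → 19.1964
row 3: Σ corner-gray over 9 cells = 5582  → 20.1418
row 4: Σ corner-gray over 9 cells = 5013  → 18.0887
row 5: Σ corner-gray over 9 cells = 4770  → 17.2118
Σ rows: total corner-gray = 29006  → 104.6639 mm³


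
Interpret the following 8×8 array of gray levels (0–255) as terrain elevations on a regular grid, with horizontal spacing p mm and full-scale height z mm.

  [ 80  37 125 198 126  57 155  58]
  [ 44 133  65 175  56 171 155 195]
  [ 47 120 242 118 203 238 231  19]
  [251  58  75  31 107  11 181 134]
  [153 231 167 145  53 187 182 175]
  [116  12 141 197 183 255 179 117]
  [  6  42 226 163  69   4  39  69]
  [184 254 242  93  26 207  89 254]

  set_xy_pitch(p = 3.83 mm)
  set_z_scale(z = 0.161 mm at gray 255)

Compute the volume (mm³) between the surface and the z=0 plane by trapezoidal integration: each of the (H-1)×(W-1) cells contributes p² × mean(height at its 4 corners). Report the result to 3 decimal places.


height_mm = gray/255 × 0.161; cell vol = 3.83² × mean(4 corners)
unit = 3.83² × 0.161 / (4×255) = 0.00231539 mm³ per gray-sum
row 0: Σ corner-gray over 7 cells = 3283  → 7.6014
row 1: Σ corner-gray over 7 cells = 4119  → 9.5371
row 2: Σ corner-gray over 7 cells = 3681  → 8.5229
row 3: Σ corner-gray over 7 cells = 3569  → 8.2636
row 4: Σ corner-gray over 7 cells = 4425  → 10.2456
row 5: Σ corner-gray over 7 cells = 3328  → 7.7056
row 6: Σ corner-gray over 7 cells = 3421  → 7.9209
Σ rows: total corner-gray = 25826  → 59.7971 mm³

59.797


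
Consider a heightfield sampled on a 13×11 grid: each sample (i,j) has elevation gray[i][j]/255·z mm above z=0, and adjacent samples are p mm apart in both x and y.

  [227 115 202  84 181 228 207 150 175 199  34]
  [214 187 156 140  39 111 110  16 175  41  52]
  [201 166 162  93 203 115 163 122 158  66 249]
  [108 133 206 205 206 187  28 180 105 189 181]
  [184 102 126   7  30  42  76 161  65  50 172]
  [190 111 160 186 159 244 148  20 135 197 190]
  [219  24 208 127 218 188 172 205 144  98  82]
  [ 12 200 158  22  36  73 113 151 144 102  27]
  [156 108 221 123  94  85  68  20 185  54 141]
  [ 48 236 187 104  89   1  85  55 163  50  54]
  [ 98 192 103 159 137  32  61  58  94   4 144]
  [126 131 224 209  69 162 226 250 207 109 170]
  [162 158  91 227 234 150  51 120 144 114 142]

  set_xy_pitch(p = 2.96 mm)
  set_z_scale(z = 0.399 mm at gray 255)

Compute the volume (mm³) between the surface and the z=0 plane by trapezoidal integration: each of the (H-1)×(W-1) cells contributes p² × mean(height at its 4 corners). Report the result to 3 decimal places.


212.279

height_mm = gray/255 × 0.399; cell vol = 2.96² × mean(4 corners)
unit = 2.96² × 0.399 / (4×255) = 0.00342733 mm³ per gray-sum
row 0: Σ corner-gray over 10 cells = 5559  → 19.0525
row 1: Σ corner-gray over 10 cells = 5162  → 17.6919
row 2: Σ corner-gray over 10 cells = 6113  → 20.9513
row 3: Σ corner-gray over 10 cells = 4841  → 16.5917
row 4: Σ corner-gray over 10 cells = 4774  → 16.3621
row 5: Σ corner-gray over 10 cells = 6169  → 21.1432
row 6: Σ corner-gray over 10 cells = 5106  → 17.5000
row 7: Σ corner-gray over 10 cells = 4250  → 14.5662
row 8: Σ corner-gray over 10 cells = 4255  → 14.5833
row 9: Σ corner-gray over 10 cells = 3964  → 13.5859
row 10: Σ corner-gray over 10 cells = 5392  → 18.4802
row 11: Σ corner-gray over 10 cells = 6352  → 21.7704
Σ rows: total corner-gray = 61937  → 212.2786 mm³


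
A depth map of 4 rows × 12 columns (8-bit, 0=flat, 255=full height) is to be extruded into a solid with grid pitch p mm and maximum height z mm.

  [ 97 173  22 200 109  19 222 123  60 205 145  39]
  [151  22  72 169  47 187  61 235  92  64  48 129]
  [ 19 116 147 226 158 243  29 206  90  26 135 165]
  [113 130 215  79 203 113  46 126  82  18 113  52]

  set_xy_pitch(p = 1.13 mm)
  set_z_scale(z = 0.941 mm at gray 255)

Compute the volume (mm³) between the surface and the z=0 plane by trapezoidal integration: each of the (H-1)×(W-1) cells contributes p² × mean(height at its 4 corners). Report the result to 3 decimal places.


height_mm = gray/255 × 0.941; cell vol = 1.13² × mean(4 corners)
unit = 1.13² × 0.941 / (4×255) = 0.001178 mm³ per gray-sum
row 0: Σ corner-gray over 11 cells = 4966  → 5.8500
row 1: Σ corner-gray over 11 cells = 5210  → 6.1374
row 2: Σ corner-gray over 11 cells = 5351  → 6.3035
Σ rows: total corner-gray = 15527  → 18.2909 mm³

18.291


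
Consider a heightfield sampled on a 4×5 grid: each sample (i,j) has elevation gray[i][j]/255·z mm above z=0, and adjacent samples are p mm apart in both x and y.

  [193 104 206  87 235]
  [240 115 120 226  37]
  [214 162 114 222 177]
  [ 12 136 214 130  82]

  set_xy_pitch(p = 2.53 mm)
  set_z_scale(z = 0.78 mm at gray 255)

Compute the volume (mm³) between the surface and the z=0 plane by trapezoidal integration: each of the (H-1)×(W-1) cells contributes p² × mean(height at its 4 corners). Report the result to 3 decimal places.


36.457

height_mm = gray/255 × 0.78; cell vol = 2.53² × mean(4 corners)
unit = 2.53² × 0.78 / (4×255) = 0.00489481 mm³ per gray-sum
row 0: Σ corner-gray over 4 cells = 2421  → 11.8503
row 1: Σ corner-gray over 4 cells = 2586  → 12.6580
row 2: Σ corner-gray over 4 cells = 2441  → 11.9482
Σ rows: total corner-gray = 7448  → 36.4565 mm³


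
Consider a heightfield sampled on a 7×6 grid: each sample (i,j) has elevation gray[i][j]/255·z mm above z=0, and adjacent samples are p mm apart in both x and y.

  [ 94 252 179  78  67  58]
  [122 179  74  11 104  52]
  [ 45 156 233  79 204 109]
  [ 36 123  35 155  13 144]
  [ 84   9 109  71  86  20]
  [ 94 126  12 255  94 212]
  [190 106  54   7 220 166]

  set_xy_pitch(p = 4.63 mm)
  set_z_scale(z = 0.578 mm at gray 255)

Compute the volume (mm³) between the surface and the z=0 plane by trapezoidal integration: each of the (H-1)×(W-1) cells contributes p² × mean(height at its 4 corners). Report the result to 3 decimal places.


height_mm = gray/255 × 0.578; cell vol = 4.63² × mean(4 corners)
unit = 4.63² × 0.578 / (4×255) = 0.0121476 mm³ per gray-sum
row 0: Σ corner-gray over 5 cells = 2214  → 26.8947
row 1: Σ corner-gray over 5 cells = 2408  → 29.2514
row 2: Σ corner-gray over 5 cells = 2330  → 28.3039
row 3: Σ corner-gray over 5 cells = 1486  → 18.0513
row 4: Σ corner-gray over 5 cells = 1934  → 23.4934
row 5: Σ corner-gray over 5 cells = 2410  → 29.2757
Σ rows: total corner-gray = 12782  → 155.2703 mm³

155.270


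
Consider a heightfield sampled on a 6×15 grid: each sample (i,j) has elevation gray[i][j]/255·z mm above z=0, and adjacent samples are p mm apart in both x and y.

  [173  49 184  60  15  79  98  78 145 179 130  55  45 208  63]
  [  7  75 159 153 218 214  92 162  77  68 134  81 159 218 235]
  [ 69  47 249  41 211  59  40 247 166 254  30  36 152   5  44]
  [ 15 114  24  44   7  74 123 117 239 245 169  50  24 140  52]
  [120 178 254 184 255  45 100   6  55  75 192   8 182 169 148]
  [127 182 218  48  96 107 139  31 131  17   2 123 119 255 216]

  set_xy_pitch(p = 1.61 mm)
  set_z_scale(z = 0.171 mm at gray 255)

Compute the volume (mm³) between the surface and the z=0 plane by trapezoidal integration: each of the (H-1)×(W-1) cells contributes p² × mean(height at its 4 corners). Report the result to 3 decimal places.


height_mm = gray/255 × 0.171; cell vol = 1.61² × mean(4 corners)
unit = 1.61² × 0.171 / (4×255) = 0.000434558 mm³ per gray-sum
row 0: Σ corner-gray over 14 cells = 6748  → 2.9324
row 1: Σ corner-gray over 14 cells = 7049  → 3.0632
row 2: Σ corner-gray over 14 cells = 5994  → 2.6047
row 3: Σ corner-gray over 14 cells = 6481  → 2.8164
row 4: Σ corner-gray over 14 cells = 6953  → 3.0215
Σ rows: total corner-gray = 33225  → 14.4382 mm³

14.438


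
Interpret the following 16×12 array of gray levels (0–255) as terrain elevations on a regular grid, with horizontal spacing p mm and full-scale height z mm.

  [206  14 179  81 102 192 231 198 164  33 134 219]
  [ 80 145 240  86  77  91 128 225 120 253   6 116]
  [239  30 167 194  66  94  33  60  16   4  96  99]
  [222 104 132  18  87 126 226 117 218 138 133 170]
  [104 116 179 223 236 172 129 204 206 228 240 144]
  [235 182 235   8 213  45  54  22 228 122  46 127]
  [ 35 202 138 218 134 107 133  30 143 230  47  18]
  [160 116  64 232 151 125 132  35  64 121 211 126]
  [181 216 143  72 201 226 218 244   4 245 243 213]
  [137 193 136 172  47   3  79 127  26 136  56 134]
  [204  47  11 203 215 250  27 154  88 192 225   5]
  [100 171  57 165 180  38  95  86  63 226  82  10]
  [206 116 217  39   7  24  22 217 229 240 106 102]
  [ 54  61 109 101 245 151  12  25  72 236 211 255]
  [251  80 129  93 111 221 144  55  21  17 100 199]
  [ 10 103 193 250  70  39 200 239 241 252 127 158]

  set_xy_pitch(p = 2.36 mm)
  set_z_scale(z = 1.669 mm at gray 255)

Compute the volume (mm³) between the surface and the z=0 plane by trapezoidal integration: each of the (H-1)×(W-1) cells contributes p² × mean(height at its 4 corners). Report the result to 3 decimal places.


height_mm = gray/255 × 1.669; cell vol = 2.36² × mean(4 corners)
unit = 2.36² × 1.669 / (4×255) = 0.00911339 mm³ per gray-sum
row 0: Σ corner-gray over 11 cells = 6019  → 54.8535
row 1: Σ corner-gray over 11 cells = 4796  → 43.7078
row 2: Σ corner-gray over 11 cells = 4848  → 44.1817
row 3: Σ corner-gray over 11 cells = 7104  → 64.7416
row 4: Σ corner-gray over 11 cells = 6786  → 61.8435
row 5: Σ corner-gray over 11 cells = 5489  → 50.0234
row 6: Σ corner-gray over 11 cells = 5605  → 51.0806
row 7: Σ corner-gray over 11 cells = 6806  → 62.0258
row 8: Σ corner-gray over 11 cells = 6239  → 56.8585
row 9: Σ corner-gray over 11 cells = 5254  → 47.8818
row 10: Σ corner-gray over 11 cells = 5469  → 49.8412
row 11: Σ corner-gray over 11 cells = 5178  → 47.1892
row 12: Σ corner-gray over 11 cells = 5497  → 50.0963
row 13: Σ corner-gray over 11 cells = 5147  → 46.9066
row 14: Σ corner-gray over 11 cells = 5988  → 54.5710
Σ rows: total corner-gray = 86225  → 785.8024 mm³

785.802


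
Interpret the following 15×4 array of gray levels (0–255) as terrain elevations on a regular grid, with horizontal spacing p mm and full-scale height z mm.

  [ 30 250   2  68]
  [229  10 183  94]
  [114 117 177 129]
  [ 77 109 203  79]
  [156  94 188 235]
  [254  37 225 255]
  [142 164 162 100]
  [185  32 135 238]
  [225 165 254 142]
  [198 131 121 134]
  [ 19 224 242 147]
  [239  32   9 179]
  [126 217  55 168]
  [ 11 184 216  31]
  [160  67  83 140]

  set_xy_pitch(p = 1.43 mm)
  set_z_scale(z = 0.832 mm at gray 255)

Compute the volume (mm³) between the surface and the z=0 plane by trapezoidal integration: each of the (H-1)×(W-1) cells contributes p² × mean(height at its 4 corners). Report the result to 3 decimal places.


height_mm = gray/255 × 0.832; cell vol = 1.43² × mean(4 corners)
unit = 1.43² × 0.832 / (4×255) = 0.001668 mm³ per gray-sum
row 0: Σ corner-gray over 3 cells = 1311  → 2.1867
row 1: Σ corner-gray over 3 cells = 1540  → 2.5687
row 2: Σ corner-gray over 3 cells = 1611  → 2.6871
row 3: Σ corner-gray over 3 cells = 1735  → 2.8940
row 4: Σ corner-gray over 3 cells = 1988  → 3.3160
row 5: Σ corner-gray over 3 cells = 1927  → 3.2142
row 6: Σ corner-gray over 3 cells = 1651  → 2.7539
row 7: Σ corner-gray over 3 cells = 1962  → 3.2726
row 8: Σ corner-gray over 3 cells = 2041  → 3.4044
row 9: Σ corner-gray over 3 cells = 1934  → 3.2259
row 10: Σ corner-gray over 3 cells = 1598  → 2.6655
row 11: Σ corner-gray over 3 cells = 1338  → 2.2318
row 12: Σ corner-gray over 3 cells = 1680  → 2.8022
row 13: Σ corner-gray over 3 cells = 1442  → 2.4053
Σ rows: total corner-gray = 23758  → 39.6283 mm³

39.628


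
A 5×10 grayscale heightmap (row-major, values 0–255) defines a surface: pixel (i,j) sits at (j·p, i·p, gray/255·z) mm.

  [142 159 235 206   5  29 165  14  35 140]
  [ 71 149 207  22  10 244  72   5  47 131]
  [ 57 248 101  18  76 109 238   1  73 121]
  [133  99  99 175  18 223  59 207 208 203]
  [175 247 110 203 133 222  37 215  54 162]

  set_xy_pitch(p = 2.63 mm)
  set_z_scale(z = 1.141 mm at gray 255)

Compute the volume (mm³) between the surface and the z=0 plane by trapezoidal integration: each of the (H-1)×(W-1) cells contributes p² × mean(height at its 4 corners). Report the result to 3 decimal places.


131.699

height_mm = gray/255 × 1.141; cell vol = 2.63² × mean(4 corners)
unit = 2.63² × 1.141 / (4×255) = 0.00773743 mm³ per gray-sum
row 0: Σ corner-gray over 9 cells = 3692  → 28.5666
row 1: Σ corner-gray over 9 cells = 3620  → 28.0095
row 2: Σ corner-gray over 9 cells = 4418  → 34.1840
row 3: Σ corner-gray over 9 cells = 5291  → 40.9388
Σ rows: total corner-gray = 17021  → 131.6989 mm³


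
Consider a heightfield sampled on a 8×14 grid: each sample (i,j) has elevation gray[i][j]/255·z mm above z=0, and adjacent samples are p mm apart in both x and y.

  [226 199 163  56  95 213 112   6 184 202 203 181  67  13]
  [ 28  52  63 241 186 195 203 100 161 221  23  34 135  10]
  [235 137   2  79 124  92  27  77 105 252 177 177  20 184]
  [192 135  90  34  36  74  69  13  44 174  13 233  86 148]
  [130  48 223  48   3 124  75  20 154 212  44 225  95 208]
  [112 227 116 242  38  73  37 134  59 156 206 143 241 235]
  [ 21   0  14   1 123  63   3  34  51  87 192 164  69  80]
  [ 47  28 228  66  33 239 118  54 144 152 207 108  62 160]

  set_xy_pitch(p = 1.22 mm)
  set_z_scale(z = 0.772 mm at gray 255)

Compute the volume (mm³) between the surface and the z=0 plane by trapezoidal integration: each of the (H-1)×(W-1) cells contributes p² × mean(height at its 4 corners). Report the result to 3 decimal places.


height_mm = gray/255 × 0.772; cell vol = 1.22² × mean(4 corners)
unit = 1.22² × 0.772 / (4×255) = 0.00112651 mm³ per gray-sum
row 0: Σ corner-gray over 13 cells = 6867  → 7.7358
row 1: Σ corner-gray over 13 cells = 6223  → 7.0103
row 2: Σ corner-gray over 13 cells = 5299  → 5.9694
row 3: Σ corner-gray over 13 cells = 5222  → 5.8827
row 4: Σ corner-gray over 13 cells = 6571  → 7.4023
row 5: Σ corner-gray over 13 cells = 5394  → 6.0764
row 6: Σ corner-gray over 13 cells = 4788  → 5.3938
Σ rows: total corner-gray = 40364  → 45.4706 mm³

45.471


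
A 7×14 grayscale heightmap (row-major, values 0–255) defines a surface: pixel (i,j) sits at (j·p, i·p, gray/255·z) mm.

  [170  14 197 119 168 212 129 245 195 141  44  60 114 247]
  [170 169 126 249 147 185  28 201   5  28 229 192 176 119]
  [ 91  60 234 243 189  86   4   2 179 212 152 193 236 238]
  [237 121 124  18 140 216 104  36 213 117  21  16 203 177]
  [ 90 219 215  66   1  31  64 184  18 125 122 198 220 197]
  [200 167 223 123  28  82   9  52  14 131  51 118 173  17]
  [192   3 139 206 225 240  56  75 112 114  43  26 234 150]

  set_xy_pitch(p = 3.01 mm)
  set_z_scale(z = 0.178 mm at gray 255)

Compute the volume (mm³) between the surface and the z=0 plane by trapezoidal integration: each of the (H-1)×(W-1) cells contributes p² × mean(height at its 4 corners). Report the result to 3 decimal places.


63.251

height_mm = gray/255 × 0.178; cell vol = 3.01² × mean(4 corners)
unit = 3.01² × 0.178 / (4×255) = 0.00158108 mm³ per gray-sum
row 0: Σ corner-gray over 13 cells = 7452  → 11.7822
row 1: Σ corner-gray over 13 cells = 7668  → 12.1237
row 2: Σ corner-gray over 13 cells = 6981  → 11.0375
row 3: Σ corner-gray over 13 cells = 6285  → 9.9371
row 4: Σ corner-gray over 13 cells = 5772  → 9.1260
row 5: Σ corner-gray over 13 cells = 5847  → 9.2446
Σ rows: total corner-gray = 40005  → 63.2510 mm³


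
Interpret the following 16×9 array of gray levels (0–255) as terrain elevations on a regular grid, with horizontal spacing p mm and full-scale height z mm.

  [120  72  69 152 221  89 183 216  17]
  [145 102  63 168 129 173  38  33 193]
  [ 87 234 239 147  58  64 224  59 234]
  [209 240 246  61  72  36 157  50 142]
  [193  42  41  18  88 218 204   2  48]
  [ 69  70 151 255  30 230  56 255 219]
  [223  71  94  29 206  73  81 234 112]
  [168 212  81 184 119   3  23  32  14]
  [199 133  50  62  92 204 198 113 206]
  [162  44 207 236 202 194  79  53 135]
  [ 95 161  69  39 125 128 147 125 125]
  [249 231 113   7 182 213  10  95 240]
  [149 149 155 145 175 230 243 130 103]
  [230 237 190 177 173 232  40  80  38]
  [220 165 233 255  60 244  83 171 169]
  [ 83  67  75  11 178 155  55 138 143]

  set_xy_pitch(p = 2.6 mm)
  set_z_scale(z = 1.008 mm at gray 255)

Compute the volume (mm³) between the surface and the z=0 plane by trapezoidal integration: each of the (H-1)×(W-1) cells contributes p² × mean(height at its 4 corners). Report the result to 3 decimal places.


height_mm = gray/255 × 1.008; cell vol = 2.6² × mean(4 corners)
unit = 2.6² × 1.008 / (4×255) = 0.00668047 mm³ per gray-sum
row 0: Σ corner-gray over 8 cells = 3891  → 25.9937
row 1: Σ corner-gray over 8 cells = 4121  → 27.5302
row 2: Σ corner-gray over 8 cells = 4446  → 29.7014
row 3: Σ corner-gray over 8 cells = 3542  → 23.6622
row 4: Σ corner-gray over 8 cells = 3849  → 25.7131
row 5: Σ corner-gray over 8 cells = 4293  → 28.6793
row 6: Σ corner-gray over 8 cells = 3401  → 22.7203
row 7: Σ corner-gray over 8 cells = 3599  → 24.0430
row 8: Σ corner-gray over 8 cells = 4436  → 29.6346
row 9: Σ corner-gray over 8 cells = 4135  → 27.6237
row 10: Σ corner-gray over 8 cells = 3999  → 26.7152
row 11: Σ corner-gray over 8 cells = 4897  → 32.7143
row 12: Σ corner-gray over 8 cells = 5232  → 34.9522
row 13: Σ corner-gray over 8 cells = 5337  → 35.6537
row 14: Σ corner-gray over 8 cells = 4395  → 29.3607
Σ rows: total corner-gray = 63573  → 424.6976 mm³

424.698


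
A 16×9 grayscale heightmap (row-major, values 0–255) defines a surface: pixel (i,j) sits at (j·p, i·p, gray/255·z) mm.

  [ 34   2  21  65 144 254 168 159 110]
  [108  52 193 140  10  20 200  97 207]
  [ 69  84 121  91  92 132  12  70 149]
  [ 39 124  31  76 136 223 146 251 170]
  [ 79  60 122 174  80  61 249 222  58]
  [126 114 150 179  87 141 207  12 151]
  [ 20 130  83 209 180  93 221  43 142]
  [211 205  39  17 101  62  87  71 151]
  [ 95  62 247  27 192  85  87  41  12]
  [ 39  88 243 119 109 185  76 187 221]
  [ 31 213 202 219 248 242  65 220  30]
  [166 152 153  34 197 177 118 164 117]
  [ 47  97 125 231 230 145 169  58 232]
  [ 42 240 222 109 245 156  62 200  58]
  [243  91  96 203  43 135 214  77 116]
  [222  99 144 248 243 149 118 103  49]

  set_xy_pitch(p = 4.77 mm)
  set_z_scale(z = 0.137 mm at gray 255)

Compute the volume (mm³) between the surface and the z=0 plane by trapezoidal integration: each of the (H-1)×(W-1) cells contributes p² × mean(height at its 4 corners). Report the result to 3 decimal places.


191.023

height_mm = gray/255 × 0.137; cell vol = 4.77² × mean(4 corners)
unit = 4.77² × 0.137 / (4×255) = 0.00305603 mm³ per gray-sum
row 0: Σ corner-gray over 8 cells = 3509  → 10.7236
row 1: Σ corner-gray over 8 cells = 3161  → 9.6601
row 2: Σ corner-gray over 8 cells = 3605  → 11.0170
row 3: Σ corner-gray over 8 cells = 4256  → 13.0064
row 4: Σ corner-gray over 8 cells = 4130  → 12.6214
row 5: Σ corner-gray over 8 cells = 4137  → 12.6428
row 6: Σ corner-gray over 8 cells = 3606  → 11.0200
row 7: Σ corner-gray over 8 cells = 3115  → 9.5195
row 8: Σ corner-gray over 8 cells = 3863  → 11.8054
row 9: Σ corner-gray over 8 cells = 5153  → 15.7477
row 10: Σ corner-gray over 8 cells = 5152  → 15.7446
row 11: Σ corner-gray over 8 cells = 4662  → 14.2472
row 12: Σ corner-gray over 8 cells = 4957  → 15.1487
row 13: Σ corner-gray over 8 cells = 4645  → 14.1952
row 14: Σ corner-gray over 8 cells = 4556  → 13.9233
Σ rows: total corner-gray = 62507  → 191.0231 mm³


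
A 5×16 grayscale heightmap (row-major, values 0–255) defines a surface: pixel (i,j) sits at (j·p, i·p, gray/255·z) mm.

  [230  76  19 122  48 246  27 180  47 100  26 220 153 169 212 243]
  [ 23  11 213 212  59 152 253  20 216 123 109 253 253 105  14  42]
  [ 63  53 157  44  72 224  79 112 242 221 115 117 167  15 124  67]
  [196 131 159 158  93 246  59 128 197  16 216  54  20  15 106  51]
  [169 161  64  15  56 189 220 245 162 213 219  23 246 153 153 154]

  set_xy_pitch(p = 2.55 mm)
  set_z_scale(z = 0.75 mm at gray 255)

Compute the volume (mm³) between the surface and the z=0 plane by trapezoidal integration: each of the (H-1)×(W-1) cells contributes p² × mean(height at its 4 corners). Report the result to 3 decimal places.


height_mm = gray/255 × 0.75; cell vol = 2.55² × mean(4 corners)
unit = 2.55² × 0.75 / (4×255) = 0.00478125 mm³ per gray-sum
row 0: Σ corner-gray over 15 cells = 7814  → 37.3607
row 1: Σ corner-gray over 15 cells = 7665  → 36.6483
row 2: Σ corner-gray over 15 cells = 7057  → 33.7413
row 3: Σ corner-gray over 15 cells = 8004  → 38.2691
Σ rows: total corner-gray = 30540  → 146.0194 mm³

146.019


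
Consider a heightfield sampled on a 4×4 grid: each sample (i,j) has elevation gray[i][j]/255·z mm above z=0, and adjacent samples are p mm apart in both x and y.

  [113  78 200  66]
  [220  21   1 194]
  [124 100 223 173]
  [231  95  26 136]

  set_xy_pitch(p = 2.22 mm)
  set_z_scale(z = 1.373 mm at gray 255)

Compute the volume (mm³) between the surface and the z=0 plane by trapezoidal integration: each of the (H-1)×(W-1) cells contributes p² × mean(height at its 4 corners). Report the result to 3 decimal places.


27.505

height_mm = gray/255 × 1.373; cell vol = 2.22² × mean(4 corners)
unit = 2.22² × 1.373 / (4×255) = 0.00663401 mm³ per gray-sum
row 0: Σ corner-gray over 3 cells = 1193  → 7.9144
row 1: Σ corner-gray over 3 cells = 1401  → 9.2943
row 2: Σ corner-gray over 3 cells = 1552  → 10.2960
Σ rows: total corner-gray = 4146  → 27.5046 mm³


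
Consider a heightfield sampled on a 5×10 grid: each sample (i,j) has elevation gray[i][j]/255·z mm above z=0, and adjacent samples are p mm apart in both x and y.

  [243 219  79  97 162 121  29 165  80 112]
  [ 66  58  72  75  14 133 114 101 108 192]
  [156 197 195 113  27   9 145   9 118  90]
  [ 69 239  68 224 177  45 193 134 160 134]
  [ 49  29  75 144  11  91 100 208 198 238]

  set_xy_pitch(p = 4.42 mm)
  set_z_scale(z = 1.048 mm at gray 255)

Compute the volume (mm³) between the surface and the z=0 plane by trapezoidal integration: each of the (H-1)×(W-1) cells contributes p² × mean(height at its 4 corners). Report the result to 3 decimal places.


332.886

height_mm = gray/255 × 1.048; cell vol = 4.42² × mean(4 corners)
unit = 4.42² × 1.048 / (4×255) = 0.0200727 mm³ per gray-sum
row 0: Σ corner-gray over 9 cells = 3867  → 77.6211
row 1: Σ corner-gray over 9 cells = 3480  → 69.8530
row 2: Σ corner-gray over 9 cells = 4555  → 91.4311
row 3: Σ corner-gray over 9 cells = 4682  → 93.9804
Σ rows: total corner-gray = 16584  → 332.8855 mm³


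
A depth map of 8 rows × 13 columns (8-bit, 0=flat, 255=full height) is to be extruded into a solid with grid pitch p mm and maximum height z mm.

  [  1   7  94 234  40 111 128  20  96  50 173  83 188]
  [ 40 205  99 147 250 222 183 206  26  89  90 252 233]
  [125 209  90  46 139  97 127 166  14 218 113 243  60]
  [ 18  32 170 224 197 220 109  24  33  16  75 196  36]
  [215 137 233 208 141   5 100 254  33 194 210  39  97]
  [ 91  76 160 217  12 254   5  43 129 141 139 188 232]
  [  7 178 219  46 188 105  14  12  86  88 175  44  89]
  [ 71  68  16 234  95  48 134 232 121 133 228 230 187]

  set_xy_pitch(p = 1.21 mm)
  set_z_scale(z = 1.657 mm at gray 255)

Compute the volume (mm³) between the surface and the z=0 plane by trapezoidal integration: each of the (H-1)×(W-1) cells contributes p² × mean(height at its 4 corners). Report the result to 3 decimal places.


101.043

height_mm = gray/255 × 1.657; cell vol = 1.21² × mean(4 corners)
unit = 1.21² × 1.657 / (4×255) = 0.00237844 mm³ per gray-sum
row 0: Σ corner-gray over 12 cells = 6072  → 14.4419
row 1: Σ corner-gray over 12 cells = 6920  → 16.4588
row 2: Σ corner-gray over 12 cells = 5755  → 13.6879
row 3: Σ corner-gray over 12 cells = 6066  → 14.4276
row 4: Σ corner-gray over 12 cells = 6471  → 15.3909
row 5: Σ corner-gray over 12 cells = 5457  → 12.9792
row 6: Σ corner-gray over 12 cells = 5742  → 13.6570
Σ rows: total corner-gray = 42483  → 101.0435 mm³


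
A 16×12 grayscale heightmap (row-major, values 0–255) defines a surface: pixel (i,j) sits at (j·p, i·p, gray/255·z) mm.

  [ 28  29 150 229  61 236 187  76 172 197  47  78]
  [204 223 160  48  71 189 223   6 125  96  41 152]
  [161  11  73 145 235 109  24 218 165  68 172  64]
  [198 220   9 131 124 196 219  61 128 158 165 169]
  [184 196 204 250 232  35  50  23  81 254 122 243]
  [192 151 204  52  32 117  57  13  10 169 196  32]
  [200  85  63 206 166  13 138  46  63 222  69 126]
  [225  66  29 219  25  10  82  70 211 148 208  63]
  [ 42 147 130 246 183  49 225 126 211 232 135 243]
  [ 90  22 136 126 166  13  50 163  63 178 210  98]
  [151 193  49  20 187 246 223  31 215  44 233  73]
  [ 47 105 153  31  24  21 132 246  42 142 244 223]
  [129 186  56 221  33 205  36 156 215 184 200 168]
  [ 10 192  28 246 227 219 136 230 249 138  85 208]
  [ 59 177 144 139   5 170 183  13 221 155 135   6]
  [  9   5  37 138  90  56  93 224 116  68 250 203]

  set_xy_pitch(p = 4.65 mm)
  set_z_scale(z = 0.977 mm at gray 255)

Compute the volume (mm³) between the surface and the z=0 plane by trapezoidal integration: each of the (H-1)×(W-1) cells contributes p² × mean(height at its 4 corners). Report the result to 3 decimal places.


height_mm = gray/255 × 0.977; cell vol = 4.65² × mean(4 corners)
unit = 4.65² × 0.977 / (4×255) = 0.020711 mm³ per gray-sum
row 0: Σ corner-gray over 11 cells = 5594  → 115.8571
row 1: Σ corner-gray over 11 cells = 5385  → 111.5285
row 2: Σ corner-gray over 11 cells = 5854  → 121.2420
row 3: Σ corner-gray over 11 cells = 6510  → 134.8284
row 4: Σ corner-gray over 11 cells = 5547  → 114.8837
row 5: Σ corner-gray over 11 cells = 4694  → 97.2173
row 6: Σ corner-gray over 11 cells = 4892  → 101.3180
row 7: Σ corner-gray over 11 cells = 6077  → 125.8605
row 8: Σ corner-gray over 11 cells = 6095  → 126.2333
row 9: Σ corner-gray over 11 cells = 5548  → 114.9044
row 10: Σ corner-gray over 11 cells = 5656  → 117.1412
row 11: Σ corner-gray over 11 cells = 5831  → 120.7656
row 12: Σ corner-gray over 11 cells = 6999  → 144.9560
row 13: Σ corner-gray over 11 cells = 6467  → 133.9378
row 14: Σ corner-gray over 11 cells = 5115  → 105.9366
Σ rows: total corner-gray = 86264  → 1786.6105 mm³

1786.611


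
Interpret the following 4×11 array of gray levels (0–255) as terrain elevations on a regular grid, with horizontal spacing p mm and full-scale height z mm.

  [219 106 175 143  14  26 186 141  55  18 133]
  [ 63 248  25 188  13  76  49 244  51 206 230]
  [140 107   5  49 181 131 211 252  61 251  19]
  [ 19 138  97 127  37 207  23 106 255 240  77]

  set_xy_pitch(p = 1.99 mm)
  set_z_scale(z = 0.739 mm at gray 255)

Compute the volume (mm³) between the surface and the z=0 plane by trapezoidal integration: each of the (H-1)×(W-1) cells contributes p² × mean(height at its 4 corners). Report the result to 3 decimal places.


height_mm = gray/255 × 0.739; cell vol = 1.99² × mean(4 corners)
unit = 1.99² × 0.739 / (4×255) = 0.00286913 mm³ per gray-sum
row 0: Σ corner-gray over 10 cells = 4573  → 13.1205
row 1: Σ corner-gray over 10 cells = 5148  → 14.7703
row 2: Σ corner-gray over 10 cells = 5211  → 14.9510
Σ rows: total corner-gray = 14932  → 42.8419 mm³

42.842


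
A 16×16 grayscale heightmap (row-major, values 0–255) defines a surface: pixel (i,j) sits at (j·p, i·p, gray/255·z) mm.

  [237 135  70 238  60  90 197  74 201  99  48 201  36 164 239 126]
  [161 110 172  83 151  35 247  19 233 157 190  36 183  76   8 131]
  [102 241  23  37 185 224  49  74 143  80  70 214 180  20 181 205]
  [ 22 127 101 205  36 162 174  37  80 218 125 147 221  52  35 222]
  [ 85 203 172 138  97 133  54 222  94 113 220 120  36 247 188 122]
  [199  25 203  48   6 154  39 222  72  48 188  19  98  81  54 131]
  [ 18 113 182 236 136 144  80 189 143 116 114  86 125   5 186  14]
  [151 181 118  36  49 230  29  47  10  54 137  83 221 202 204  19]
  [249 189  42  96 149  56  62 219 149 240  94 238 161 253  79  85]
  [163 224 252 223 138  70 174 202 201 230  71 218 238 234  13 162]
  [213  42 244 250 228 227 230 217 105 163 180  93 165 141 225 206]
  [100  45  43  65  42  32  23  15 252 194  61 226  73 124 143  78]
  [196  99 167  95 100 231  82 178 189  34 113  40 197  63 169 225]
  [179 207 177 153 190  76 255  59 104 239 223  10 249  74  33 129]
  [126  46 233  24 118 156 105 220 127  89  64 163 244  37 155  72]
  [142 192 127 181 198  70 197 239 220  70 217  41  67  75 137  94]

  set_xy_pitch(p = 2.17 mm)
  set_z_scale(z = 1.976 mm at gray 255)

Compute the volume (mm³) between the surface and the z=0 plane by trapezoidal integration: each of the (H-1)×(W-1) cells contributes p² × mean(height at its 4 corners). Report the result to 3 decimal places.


height_mm = gray/255 × 1.976; cell vol = 2.17² × mean(4 corners)
unit = 2.17² × 1.976 / (4×255) = 0.00912234 mm³ per gray-sum
row 0: Σ corner-gray over 15 cells = 7759  → 70.7802
row 1: Σ corner-gray over 15 cells = 7441  → 67.8793
row 2: Σ corner-gray over 15 cells = 7433  → 67.8064
row 3: Σ corner-gray over 15 cells = 7965  → 72.6594
row 4: Σ corner-gray over 15 cells = 7125  → 64.9967
row 5: Σ corner-gray over 15 cells = 6586  → 60.0797
row 6: Σ corner-gray over 15 cells = 7114  → 64.8963
row 7: Σ corner-gray over 15 cells = 7760  → 70.7894
row 8: Σ corner-gray over 15 cells = 9689  → 88.3863
row 9: Σ corner-gray over 15 cells = 10740  → 97.9739
row 10: Σ corner-gray over 15 cells = 8293  → 75.6516
row 11: Σ corner-gray over 15 cells = 6789  → 61.9316
row 12: Σ corner-gray over 15 cells = 8341  → 76.0894
row 13: Σ corner-gray over 15 cells = 8166  → 74.4930
row 14: Σ corner-gray over 15 cells = 8058  → 73.5078
Σ rows: total corner-gray = 119259  → 1087.9211 mm³

1087.921


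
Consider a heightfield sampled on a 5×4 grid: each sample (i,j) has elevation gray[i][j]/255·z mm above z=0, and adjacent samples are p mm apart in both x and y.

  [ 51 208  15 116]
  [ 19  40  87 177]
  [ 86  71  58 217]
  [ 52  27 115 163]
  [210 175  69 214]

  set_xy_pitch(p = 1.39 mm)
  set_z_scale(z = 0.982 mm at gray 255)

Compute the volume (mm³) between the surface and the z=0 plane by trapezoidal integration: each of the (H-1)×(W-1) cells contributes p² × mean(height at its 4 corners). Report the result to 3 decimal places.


height_mm = gray/255 × 0.982; cell vol = 1.39² × mean(4 corners)
unit = 1.39² × 0.982 / (4×255) = 0.00186012 mm³ per gray-sum
row 0: Σ corner-gray over 3 cells = 1063  → 1.9773
row 1: Σ corner-gray over 3 cells = 1011  → 1.8806
row 2: Σ corner-gray over 3 cells = 1060  → 1.9717
row 3: Σ corner-gray over 3 cells = 1411  → 2.6246
Σ rows: total corner-gray = 4545  → 8.4542 mm³

8.454


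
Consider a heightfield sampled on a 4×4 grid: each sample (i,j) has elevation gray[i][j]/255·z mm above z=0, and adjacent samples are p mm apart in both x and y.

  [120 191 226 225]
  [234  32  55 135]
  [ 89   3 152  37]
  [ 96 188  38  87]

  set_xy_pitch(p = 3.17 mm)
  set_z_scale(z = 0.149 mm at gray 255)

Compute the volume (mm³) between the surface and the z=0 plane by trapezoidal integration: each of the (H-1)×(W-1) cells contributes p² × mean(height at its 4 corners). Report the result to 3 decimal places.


5.537

height_mm = gray/255 × 0.149; cell vol = 3.17² × mean(4 corners)
unit = 3.17² × 0.149 / (4×255) = 0.00146793 mm³ per gray-sum
row 0: Σ corner-gray over 3 cells = 1722  → 2.5278
row 1: Σ corner-gray over 3 cells = 979  → 1.4371
row 2: Σ corner-gray over 3 cells = 1071  → 1.5722
Σ rows: total corner-gray = 3772  → 5.5370 mm³


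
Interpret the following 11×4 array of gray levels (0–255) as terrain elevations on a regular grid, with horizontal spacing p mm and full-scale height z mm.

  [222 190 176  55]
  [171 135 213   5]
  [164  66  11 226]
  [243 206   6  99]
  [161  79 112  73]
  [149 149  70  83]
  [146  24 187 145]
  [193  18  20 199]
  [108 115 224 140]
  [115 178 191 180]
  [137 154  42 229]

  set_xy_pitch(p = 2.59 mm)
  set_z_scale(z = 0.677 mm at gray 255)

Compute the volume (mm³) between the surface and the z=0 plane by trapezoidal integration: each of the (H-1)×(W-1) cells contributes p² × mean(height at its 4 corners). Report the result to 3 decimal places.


66.709

height_mm = gray/255 × 0.677; cell vol = 2.59² × mean(4 corners)
unit = 2.59² × 0.677 / (4×255) = 0.00445234 mm³ per gray-sum
row 0: Σ corner-gray over 3 cells = 1881  → 8.3748
row 1: Σ corner-gray over 3 cells = 1416  → 6.3045
row 2: Σ corner-gray over 3 cells = 1310  → 5.8326
row 3: Σ corner-gray over 3 cells = 1382  → 6.1531
row 4: Σ corner-gray over 3 cells = 1286  → 5.7257
row 5: Σ corner-gray over 3 cells = 1383  → 6.1576
row 6: Σ corner-gray over 3 cells = 1181  → 5.2582
row 7: Σ corner-gray over 3 cells = 1394  → 6.2066
row 8: Σ corner-gray over 3 cells = 1959  → 8.7221
row 9: Σ corner-gray over 3 cells = 1791  → 7.9741
Σ rows: total corner-gray = 14983  → 66.7094 mm³


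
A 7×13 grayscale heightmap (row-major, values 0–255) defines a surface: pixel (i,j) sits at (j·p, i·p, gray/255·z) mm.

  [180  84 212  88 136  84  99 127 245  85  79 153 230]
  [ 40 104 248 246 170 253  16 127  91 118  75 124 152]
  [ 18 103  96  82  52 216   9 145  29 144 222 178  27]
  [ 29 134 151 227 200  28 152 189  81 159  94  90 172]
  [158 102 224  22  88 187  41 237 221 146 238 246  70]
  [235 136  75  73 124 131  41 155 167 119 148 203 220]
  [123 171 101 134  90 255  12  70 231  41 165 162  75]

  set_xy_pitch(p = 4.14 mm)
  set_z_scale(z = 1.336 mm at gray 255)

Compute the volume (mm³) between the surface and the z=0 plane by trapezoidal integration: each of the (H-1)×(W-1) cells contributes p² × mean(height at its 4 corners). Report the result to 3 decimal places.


height_mm = gray/255 × 1.336; cell vol = 4.14² × mean(4 corners)
unit = 4.14² × 1.336 / (4×255) = 0.0224495 mm³ per gray-sum
row 0: Σ corner-gray over 12 cells = 6530  → 146.5953
row 1: Σ corner-gray over 12 cells = 5933  → 133.1930
row 2: Σ corner-gray over 12 cells = 5808  → 130.3868
row 3: Σ corner-gray over 12 cells = 6943  → 155.8670
row 4: Σ corner-gray over 12 cells = 6931  → 155.5976
row 5: Σ corner-gray over 12 cells = 6261  → 140.5564
Σ rows: total corner-gray = 38406  → 862.1961 mm³

862.196


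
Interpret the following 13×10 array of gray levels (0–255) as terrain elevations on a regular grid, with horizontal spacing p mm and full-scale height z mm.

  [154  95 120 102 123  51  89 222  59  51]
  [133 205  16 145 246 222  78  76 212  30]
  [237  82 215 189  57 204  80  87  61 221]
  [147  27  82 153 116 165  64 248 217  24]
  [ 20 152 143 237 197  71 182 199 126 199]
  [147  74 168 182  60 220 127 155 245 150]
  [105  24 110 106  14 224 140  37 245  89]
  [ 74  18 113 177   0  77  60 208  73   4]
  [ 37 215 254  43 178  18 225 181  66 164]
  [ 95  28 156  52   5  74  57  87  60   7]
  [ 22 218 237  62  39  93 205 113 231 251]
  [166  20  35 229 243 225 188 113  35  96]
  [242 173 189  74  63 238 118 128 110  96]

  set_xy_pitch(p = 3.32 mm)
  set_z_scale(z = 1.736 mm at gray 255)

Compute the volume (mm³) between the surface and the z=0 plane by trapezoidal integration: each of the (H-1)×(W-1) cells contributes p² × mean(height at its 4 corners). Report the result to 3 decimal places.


1029.363

height_mm = gray/255 × 1.736; cell vol = 3.32² × mean(4 corners)
unit = 3.32² × 1.736 / (4×255) = 0.0187597 mm³ per gray-sum
row 0: Σ corner-gray over 9 cells = 4490  → 84.2310
row 1: Σ corner-gray over 9 cells = 4971  → 93.2544
row 2: Σ corner-gray over 9 cells = 4723  → 88.6020
row 3: Σ corner-gray over 9 cells = 5148  → 96.5749
row 4: Σ corner-gray over 9 cells = 5592  → 104.9042
row 5: Σ corner-gray over 9 cells = 4753  → 89.1648
row 6: Σ corner-gray over 9 cells = 3524  → 66.1092
row 7: Σ corner-gray over 9 cells = 4091  → 76.7459
row 8: Σ corner-gray over 9 cells = 3701  → 69.4296
row 9: Σ corner-gray over 9 cells = 3809  → 71.4557
row 10: Σ corner-gray over 9 cells = 5107  → 95.8057
row 11: Σ corner-gray over 9 cells = 4962  → 93.0856
Σ rows: total corner-gray = 54871  → 1029.3631 mm³


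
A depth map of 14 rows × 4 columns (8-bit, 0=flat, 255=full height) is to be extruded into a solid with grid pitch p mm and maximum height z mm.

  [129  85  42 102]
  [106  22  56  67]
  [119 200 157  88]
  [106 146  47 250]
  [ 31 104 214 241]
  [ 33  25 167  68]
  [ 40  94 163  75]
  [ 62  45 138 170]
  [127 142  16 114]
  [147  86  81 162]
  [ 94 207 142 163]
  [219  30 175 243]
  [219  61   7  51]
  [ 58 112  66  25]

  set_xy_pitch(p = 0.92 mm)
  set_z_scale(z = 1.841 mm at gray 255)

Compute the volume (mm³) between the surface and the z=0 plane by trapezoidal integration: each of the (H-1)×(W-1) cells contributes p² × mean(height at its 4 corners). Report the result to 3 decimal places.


height_mm = gray/255 × 1.841; cell vol = 0.92² × mean(4 corners)
unit = 0.92² × 1.841 / (4×255) = 0.00152767 mm³ per gray-sum
row 0: Σ corner-gray over 3 cells = 814  → 1.2435
row 1: Σ corner-gray over 3 cells = 1250  → 1.9096
row 2: Σ corner-gray over 3 cells = 1663  → 2.5405
row 3: Σ corner-gray over 3 cells = 1650  → 2.5207
row 4: Σ corner-gray over 3 cells = 1393  → 2.1280
row 5: Σ corner-gray over 3 cells = 1114  → 1.7018
row 6: Σ corner-gray over 3 cells = 1227  → 1.8744
row 7: Σ corner-gray over 3 cells = 1155  → 1.7645
row 8: Σ corner-gray over 3 cells = 1200  → 1.8332
row 9: Σ corner-gray over 3 cells = 1598  → 2.4412
row 10: Σ corner-gray over 3 cells = 1827  → 2.7911
row 11: Σ corner-gray over 3 cells = 1278  → 1.9524
row 12: Σ corner-gray over 3 cells = 845  → 1.2909
Σ rows: total corner-gray = 17014  → 25.9918 mm³

25.992


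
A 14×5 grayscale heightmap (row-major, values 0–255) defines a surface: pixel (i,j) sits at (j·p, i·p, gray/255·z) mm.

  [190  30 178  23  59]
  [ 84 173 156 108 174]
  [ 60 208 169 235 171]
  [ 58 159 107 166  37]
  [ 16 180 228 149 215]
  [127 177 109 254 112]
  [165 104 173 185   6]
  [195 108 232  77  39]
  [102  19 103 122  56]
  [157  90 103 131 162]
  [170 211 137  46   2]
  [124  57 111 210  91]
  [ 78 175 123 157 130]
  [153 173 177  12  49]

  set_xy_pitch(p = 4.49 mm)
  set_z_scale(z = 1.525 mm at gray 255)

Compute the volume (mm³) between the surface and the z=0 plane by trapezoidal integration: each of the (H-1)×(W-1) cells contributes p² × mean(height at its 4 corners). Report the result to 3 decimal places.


height_mm = gray/255 × 1.525; cell vol = 4.49² × mean(4 corners)
unit = 4.49² × 1.525 / (4×255) = 0.0301413 mm³ per gray-sum
row 0: Σ corner-gray over 4 cells = 1843  → 55.5505
row 1: Σ corner-gray over 4 cells = 2587  → 77.9756
row 2: Σ corner-gray over 4 cells = 2414  → 72.7612
row 3: Σ corner-gray over 4 cells = 2304  → 69.4456
row 4: Σ corner-gray over 4 cells = 2664  → 80.2965
row 5: Σ corner-gray over 4 cells = 2414  → 72.7612
row 6: Σ corner-gray over 4 cells = 2163  → 65.1957
row 7: Σ corner-gray over 4 cells = 1714  → 51.6622
row 8: Σ corner-gray over 4 cells = 1613  → 48.6180
row 9: Σ corner-gray over 4 cells = 1927  → 58.0823
row 10: Σ corner-gray over 4 cells = 1931  → 58.2029
row 11: Σ corner-gray over 4 cells = 2089  → 62.9652
row 12: Σ corner-gray over 4 cells = 2044  → 61.6089
Σ rows: total corner-gray = 27707  → 835.1257 mm³

835.126
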